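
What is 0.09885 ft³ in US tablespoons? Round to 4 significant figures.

1 ft³ = 1915.01 US tbsp.
So 0.09885 × 1915.01 ≈ 189.3 US tbsp.

189.3 US tablespoons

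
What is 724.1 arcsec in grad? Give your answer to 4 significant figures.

0.2235 gradians

1 arcsecond = 0.000308642 gradians.
Then 724.1 × 0.000308642 ≈ 0.2235 grad.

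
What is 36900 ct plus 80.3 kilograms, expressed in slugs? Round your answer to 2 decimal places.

36900 ct = 0.505691 slug and 80.3 kg = 5.50230 slug.
0.505691 + 5.50230 ≈ 6.01 slug.

6.01 slugs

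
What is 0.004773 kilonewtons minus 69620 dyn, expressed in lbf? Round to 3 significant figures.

0.004773 kN = 1.073013 lbf and 69620 dyn = 0.1565120 lbf.
1.073013 − 0.1565120 ≈ 0.917 lbf.

0.917 pounds-force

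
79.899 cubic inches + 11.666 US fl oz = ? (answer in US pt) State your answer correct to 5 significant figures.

3.4962 US pt

79.899 in³ = 2.76706 US pt and 11.666 US fl oz = 0.729125 US pt.
2.76706 + 0.729125 ≈ 3.4962 US pt.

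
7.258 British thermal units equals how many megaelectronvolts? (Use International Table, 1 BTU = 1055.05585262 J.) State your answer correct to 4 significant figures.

4.779 × 10^16 MeV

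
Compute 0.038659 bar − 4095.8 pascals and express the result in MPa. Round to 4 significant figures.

-0.0002299 megapascals

0.038659 bar = 0.00386590 MPa and 4095.8 Pa = 0.00409580 MPa.
0.00386590 − 0.00409580 ≈ -0.0002299 MPa.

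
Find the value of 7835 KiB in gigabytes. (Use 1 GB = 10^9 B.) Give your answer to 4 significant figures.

0.008023 GB

1 KiB = 1.02400 × 10^-6 GB.
Thus 7835 × 1.02400 × 10^-6 ≈ 0.008023 GB.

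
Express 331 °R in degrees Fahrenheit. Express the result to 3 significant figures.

°R = °F + 459.67.
Applying the formula gives -129 °F.

-129 °F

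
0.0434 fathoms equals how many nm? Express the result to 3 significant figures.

1 fathom = 1.82880 × 10^9 nanometers.
Thus 0.0434 × 1.82880 × 10^9 ≈ 7.94 × 10^7 nm.

7.94 × 10^7 nm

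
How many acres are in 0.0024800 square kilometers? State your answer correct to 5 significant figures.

1 km² = 247.105 acres.
Then 0.0024800 × 247.105 ≈ 0.61282 acre.

0.61282 acre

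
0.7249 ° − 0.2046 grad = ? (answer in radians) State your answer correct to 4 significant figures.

0.7249 ° = 0.0126519 rad and 0.2046 grad = 0.00321385 rad.
0.0126519 − 0.00321385 ≈ 0.009438 rad.

0.009438 radians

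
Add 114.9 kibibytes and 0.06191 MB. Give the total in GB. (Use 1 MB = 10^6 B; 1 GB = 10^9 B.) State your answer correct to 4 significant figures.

114.9 KiB = 0.000117658 GB and 0.06191 MB = 6.19100e-5 GB.
0.000117658 + 6.19100e-5 ≈ 0.0001796 GB.

0.0001796 GB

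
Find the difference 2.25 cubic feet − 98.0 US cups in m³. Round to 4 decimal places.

0.0405 m³

2.25 ft³ = 0.0637129 m³ and 98.0 US cup = 0.0231856 m³.
0.0637129 − 0.0231856 ≈ 0.0405 m³.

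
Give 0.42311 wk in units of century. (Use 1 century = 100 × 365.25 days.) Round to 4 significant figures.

1 week = 0.000191650 century.
Thus 0.42311 × 0.000191650 ≈ 8.109e-5 century.

8.109e-5 centuries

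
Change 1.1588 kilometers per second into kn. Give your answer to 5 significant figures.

2252.5 knots

1 kilometer per second = 1943.84 kn.
1.1588 × 1943.84 ≈ 2252.5 kn.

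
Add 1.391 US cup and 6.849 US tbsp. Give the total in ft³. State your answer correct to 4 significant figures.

0.01520 ft³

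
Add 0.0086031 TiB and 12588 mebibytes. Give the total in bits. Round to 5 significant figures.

1.8127e+11 bits

0.0086031 TiB = 7.56737e+10 bit and 12588 MiB = 1.05596e+11 bit.
7.56737e+10 + 1.05596e+11 ≈ 1.8127e+11 bit.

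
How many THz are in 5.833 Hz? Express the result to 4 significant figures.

1 hertz = 1.00000e-12 terahertz.
So 5.833 × 1.00000e-12 ≈ 5.833e-12 THz.

5.833e-12 THz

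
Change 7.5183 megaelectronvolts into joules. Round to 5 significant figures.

1.2046 × 10^-12 J

1 MeV = 1.60218 × 10^-13 J.
So 7.5183 × 1.60218 × 10^-13 ≈ 1.2046 × 10^-12 J.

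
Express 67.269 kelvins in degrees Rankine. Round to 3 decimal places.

121.084 °R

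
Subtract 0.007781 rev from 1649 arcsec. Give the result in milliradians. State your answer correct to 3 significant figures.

-40.9 mrad

1649 arcsec = 7.99458 mrad and 0.007781 rev = 48.8895 mrad.
7.99458 − 48.8895 ≈ -40.9 mrad.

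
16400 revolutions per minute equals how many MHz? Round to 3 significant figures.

0.000273 MHz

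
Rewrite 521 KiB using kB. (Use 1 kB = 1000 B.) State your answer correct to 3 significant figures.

534 kB

1 kibibyte = 1.02400 kB.
521 × 1.02400 ≈ 534 kB.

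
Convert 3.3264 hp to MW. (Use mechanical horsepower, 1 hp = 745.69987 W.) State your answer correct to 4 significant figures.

0.002480 MW

1 hp = 0.000745700 megawatts.
3.3264 × 0.000745700 ≈ 0.002480 MW.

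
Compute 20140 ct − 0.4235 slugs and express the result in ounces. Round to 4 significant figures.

-75.93 oz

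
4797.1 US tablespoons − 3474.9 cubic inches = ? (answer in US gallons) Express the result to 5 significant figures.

3.6958 US gallons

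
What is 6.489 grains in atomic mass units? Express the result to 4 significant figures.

2.532e+23 u

1 grain = 3.90228e+22 u.
So 6.489 × 3.90228e+22 ≈ 2.532e+23 u.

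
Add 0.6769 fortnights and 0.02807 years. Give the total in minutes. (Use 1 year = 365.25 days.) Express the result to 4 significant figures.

28410 min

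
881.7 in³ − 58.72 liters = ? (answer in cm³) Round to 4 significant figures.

-44270 cm³

881.7 in³ = 14448.5 cm³ and 58.72 L = 58720.0 cm³.
14448.5 − 58720.0 ≈ -44270 cm³.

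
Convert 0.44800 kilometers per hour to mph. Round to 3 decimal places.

1 kilometer per hour = 0.621371 mph.
Thus 0.44800 × 0.621371 ≈ 0.278 mph.

0.278 mph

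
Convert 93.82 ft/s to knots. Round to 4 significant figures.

1 foot per second = 0.592484 kn.
So 93.82 × 0.592484 ≈ 55.59 kn.

55.59 knots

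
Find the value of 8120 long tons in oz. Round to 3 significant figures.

1 long ton = 35840.0 oz.
Thus 8120 × 35840.0 ≈ 2.91 × 10^8 oz.

2.91 × 10^8 oz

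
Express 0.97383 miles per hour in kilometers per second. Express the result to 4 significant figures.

1 mile per hour = 0.000447040 km/s.
So 0.97383 × 0.000447040 ≈ 0.0004353 km/s.

0.0004353 kilometers per second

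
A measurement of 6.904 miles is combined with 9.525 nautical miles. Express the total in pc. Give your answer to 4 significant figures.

9.318 × 10^-13 parsecs

6.904 mi = 3.60080 × 10^-13 pc and 9.525 nmi = 5.71683 × 10^-13 pc.
3.60080 × 10^-13 + 5.71683 × 10^-13 ≈ 9.318 × 10^-13 pc.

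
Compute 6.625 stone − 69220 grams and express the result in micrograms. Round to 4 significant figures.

-2.715e+10 μg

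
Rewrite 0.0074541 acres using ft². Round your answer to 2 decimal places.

324.70 square feet

1 acre = 43560.0 square feet.
0.0074541 × 43560.0 ≈ 324.70 ft².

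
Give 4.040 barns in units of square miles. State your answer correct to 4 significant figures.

1 barn = 3.86102 × 10^-35 square miles.
Then 4.040 × 3.86102 × 10^-35 ≈ 1.560 × 10^-34 mi².

1.560 × 10^-34 mi²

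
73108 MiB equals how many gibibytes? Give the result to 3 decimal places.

71.395 gibibytes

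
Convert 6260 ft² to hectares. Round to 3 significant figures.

1 ft² = 9.29030 × 10^-6 ha.
So 6260 × 9.29030 × 10^-6 ≈ 0.0582 ha.

0.0582 ha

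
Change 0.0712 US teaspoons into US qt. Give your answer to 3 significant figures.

0.000371 US quarts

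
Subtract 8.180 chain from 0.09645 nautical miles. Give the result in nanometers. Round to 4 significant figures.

1.407 × 10^10 nanometers

0.09645 nmi = 1.78625 × 10^11 nm and 8.180 chain = 1.64555 × 10^11 nm.
1.78625 × 10^11 − 1.64555 × 10^11 ≈ 1.407 × 10^10 nm.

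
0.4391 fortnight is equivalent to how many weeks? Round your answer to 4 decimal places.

1 fortnight = 2.00000 wk.
Thus 0.4391 × 2.00000 ≈ 0.8782 wk.

0.8782 wk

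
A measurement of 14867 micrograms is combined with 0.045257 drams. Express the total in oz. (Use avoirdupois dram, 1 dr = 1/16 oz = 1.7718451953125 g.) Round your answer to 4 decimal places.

0.0034 ounces

14867 μg = 0.000524418 oz and 0.045257 dr = 0.00282856 oz.
0.000524418 + 0.00282856 ≈ 0.0034 oz.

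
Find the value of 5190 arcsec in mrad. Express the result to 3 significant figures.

25.2 milliradians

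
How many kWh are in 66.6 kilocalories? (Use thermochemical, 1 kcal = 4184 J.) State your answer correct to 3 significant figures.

1 kilocalorie = 0.00116222 kWh.
So 66.6 × 0.00116222 ≈ 0.0774 kWh.

0.0774 kWh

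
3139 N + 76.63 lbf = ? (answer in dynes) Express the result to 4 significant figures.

3139 N = 3.13900e+8 dyn and 76.63 lbf = 3.40867e+7 dyn.
3.13900e+8 + 3.40867e+7 ≈ 3.480e+8 dyn.

3.480e+8 dyn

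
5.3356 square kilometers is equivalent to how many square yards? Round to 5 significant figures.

1 square kilometer = 1.19599e+6 yd².
Then 5.3356 × 1.19599e+6 ≈ 6.3813e+6 yd².

6.3813e+6 yd²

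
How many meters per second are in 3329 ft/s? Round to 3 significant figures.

1010 m/s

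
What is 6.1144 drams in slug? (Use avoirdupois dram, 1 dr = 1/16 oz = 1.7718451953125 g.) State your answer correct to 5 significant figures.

0.00074235 slug

1 dr = 0.000121410 slug.
So 6.1144 × 0.000121410 ≈ 0.00074235 slug.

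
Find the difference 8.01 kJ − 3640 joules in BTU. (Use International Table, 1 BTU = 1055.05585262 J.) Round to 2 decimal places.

4.14 British thermal units

8.01 kJ = 7.59202 BTU and 3640 J = 3.45005 BTU.
7.59202 − 3.45005 ≈ 4.14 BTU.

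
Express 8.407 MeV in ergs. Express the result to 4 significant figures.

1 megaelectronvolt = 1.60218 × 10^-6 erg.
8.407 × 1.60218 × 10^-6 ≈ 1.347 × 10^-5 erg.

1.347 × 10^-5 erg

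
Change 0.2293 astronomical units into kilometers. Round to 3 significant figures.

1 au = 1.49598 × 10^8 km.
Thus 0.2293 × 1.49598 × 10^8 ≈ 3.43 × 10^7 km.

3.43 × 10^7 km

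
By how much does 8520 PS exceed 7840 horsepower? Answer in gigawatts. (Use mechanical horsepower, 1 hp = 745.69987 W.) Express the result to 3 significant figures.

0.000420 GW

8520 PS = 0.00626645 GW and 7840 hp = 0.00584629 GW.
0.00626645 − 0.00584629 ≈ 0.000420 GW.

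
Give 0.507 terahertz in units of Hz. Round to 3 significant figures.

5.07e+11 Hz

1 THz = 1.00000e+12 hertz.
So 0.507 × 1.00000e+12 ≈ 5.07e+11 Hz.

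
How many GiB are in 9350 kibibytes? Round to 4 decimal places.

1 KiB = 9.53674e-7 GiB.
9350 × 9.53674e-7 ≈ 0.0089 GiB.

0.0089 gibibytes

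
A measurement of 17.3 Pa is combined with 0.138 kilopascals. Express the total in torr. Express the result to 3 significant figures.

17.3 Pa = 0.129761 torr and 0.138 kPa = 1.03509 torr.
0.129761 + 1.03509 ≈ 1.16 torr.

1.16 torr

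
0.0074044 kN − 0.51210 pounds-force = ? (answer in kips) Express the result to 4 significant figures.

0.0074044 kN = 0.00166458 kip and 0.51210 lbf = 0.000512100 kip.
0.00166458 − 0.000512100 ≈ 0.001152 kip.

0.001152 kip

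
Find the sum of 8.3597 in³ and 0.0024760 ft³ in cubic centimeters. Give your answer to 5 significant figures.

8.3597 in³ = 136.991 cm³ and 0.0024760 ft³ = 70.1125 cm³.
136.991 + 70.1125 ≈ 207.10 cm³.

207.10 cm³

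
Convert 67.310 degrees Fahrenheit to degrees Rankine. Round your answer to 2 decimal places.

526.98 °R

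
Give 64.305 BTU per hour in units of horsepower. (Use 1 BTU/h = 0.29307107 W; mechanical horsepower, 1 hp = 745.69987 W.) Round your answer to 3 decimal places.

0.025 hp

1 BTU per hour = 0.000393015 horsepower.
64.305 × 0.000393015 ≈ 0.025 hp.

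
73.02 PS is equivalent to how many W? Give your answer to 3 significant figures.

1 metric horsepower = 735.499 W.
Then 73.02 × 735.499 ≈ 53700 W.

53700 W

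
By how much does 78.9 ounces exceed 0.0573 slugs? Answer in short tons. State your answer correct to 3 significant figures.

0.00154 short ton

78.9 oz = 0.002465625 short ton and 0.0573 slug = 0.0009217865 short ton.
0.002465625 − 0.0009217865 ≈ 0.00154 short ton.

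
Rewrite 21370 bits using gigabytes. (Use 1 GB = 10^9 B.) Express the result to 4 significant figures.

2.671e-6 GB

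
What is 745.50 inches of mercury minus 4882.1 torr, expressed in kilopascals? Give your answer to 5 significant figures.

1873.7 kilopascals

745.50 inHg = 2524.55 kPa and 4882.1 torr = 650.893 kPa.
2524.55 − 650.893 ≈ 1873.7 kPa.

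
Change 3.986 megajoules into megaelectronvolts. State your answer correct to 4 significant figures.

2.488e+19 megaelectronvolts

1 megajoule = 6.24151e+18 MeV.
So 3.986 × 6.24151e+18 ≈ 2.488e+19 MeV.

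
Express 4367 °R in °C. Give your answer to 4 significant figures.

2153 °C

°R = (°C + 273.15) × 9/5.
Applying the formula gives 2153 °C.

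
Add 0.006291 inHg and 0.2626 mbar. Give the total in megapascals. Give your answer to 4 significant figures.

4.756e-5 MPa

0.006291 inHg = 2.13038e-5 MPa and 0.2626 mbar = 2.62600e-5 MPa.
2.13038e-5 + 2.62600e-5 ≈ 4.756e-5 MPa.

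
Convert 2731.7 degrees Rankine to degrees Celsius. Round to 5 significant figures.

1244.5 °C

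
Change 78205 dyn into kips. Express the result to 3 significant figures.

1 dyne = 2.24809e-9 kip.
So 78205 × 2.24809e-9 ≈ 0.000176 kip.

0.000176 kip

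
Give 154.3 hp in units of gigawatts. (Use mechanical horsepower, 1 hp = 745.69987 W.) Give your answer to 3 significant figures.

0.000115 GW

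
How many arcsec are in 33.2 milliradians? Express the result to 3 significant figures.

1 milliradian = 206.265 arcseconds.
Then 33.2 × 206.265 ≈ 6850 arcsec.

6850 arcseconds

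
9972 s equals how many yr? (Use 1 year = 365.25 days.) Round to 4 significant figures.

1 s = 3.16881 × 10^-8 yr.
Thus 9972 × 3.16881 × 10^-8 ≈ 0.0003160 yr.

0.0003160 years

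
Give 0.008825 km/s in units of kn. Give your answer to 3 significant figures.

1 km/s = 1943.84 kn.
Thus 0.008825 × 1943.84 ≈ 17.2 kn.

17.2 kn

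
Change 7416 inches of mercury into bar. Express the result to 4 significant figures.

1 inch of mercury = 0.0338639 bar.
7416 × 0.0338639 ≈ 251.1 bar.

251.1 bar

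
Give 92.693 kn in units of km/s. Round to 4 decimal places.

1 knot = 0.000514444 km/s.
92.693 × 0.000514444 ≈ 0.0477 km/s.

0.0477 km/s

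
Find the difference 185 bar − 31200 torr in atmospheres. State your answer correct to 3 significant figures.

185 bar = 182.581 atm and 31200 torr = 41.0526 atm.
182.581 − 41.0526 ≈ 142 atm.

142 atmospheres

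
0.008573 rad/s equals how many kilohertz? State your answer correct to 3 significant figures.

1.36 × 10^-6 kilohertz

1 rad/s = 0.000159155 kilohertz.
Then 0.008573 × 0.000159155 ≈ 1.36 × 10^-6 kHz.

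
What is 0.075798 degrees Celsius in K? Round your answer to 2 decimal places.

K = °C + 273.15.
Applying the formula gives 273.23 K.

273.23 kelvins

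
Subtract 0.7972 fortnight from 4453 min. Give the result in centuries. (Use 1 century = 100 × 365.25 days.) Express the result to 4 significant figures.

4453 min = 8.46642 × 10^-5 century and 0.7972 fortnight = 0.000305566 century.
8.46642 × 10^-5 − 0.000305566 ≈ -0.0002209 century.

-0.0002209 century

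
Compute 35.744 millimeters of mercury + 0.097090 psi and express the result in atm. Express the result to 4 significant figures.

0.05364 atmospheres

35.744 mmHg = 0.0470316 atm and 0.097090 psi = 0.00660658 atm.
0.0470316 + 0.00660658 ≈ 0.05364 atm.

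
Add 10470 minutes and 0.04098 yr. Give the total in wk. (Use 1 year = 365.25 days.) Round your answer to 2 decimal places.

3.18 wk

10470 min = 1.03869 wk and 0.04098 yr = 2.13828 wk.
1.03869 + 2.13828 ≈ 3.18 wk.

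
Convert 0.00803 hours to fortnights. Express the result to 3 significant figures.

1 h = 0.00297619 fortnights.
0.00803 × 0.00297619 ≈ 2.39e-5 fortnight.

2.39e-5 fortnight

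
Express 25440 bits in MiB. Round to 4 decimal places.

0.0030 mebibytes

1 bit = 1.19209 × 10^-7 mebibytes.
25440 × 1.19209 × 10^-7 ≈ 0.0030 MiB.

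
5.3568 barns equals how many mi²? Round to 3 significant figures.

2.07e-34 square miles

1 barn = 3.86102e-35 square miles.
So 5.3568 × 3.86102e-35 ≈ 2.07e-34 mi².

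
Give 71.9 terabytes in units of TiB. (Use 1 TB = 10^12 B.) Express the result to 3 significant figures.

1 terabyte = 0.909495 TiB.
71.9 × 0.909495 ≈ 65.4 TiB.

65.4 TiB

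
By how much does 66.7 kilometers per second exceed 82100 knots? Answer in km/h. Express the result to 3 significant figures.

88100 km/h

66.7 km/s = 240120 km/h and 82100 kn = 152049 km/h.
240120 − 152049 ≈ 88100 km/h.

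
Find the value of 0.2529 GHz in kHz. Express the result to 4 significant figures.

1 gigahertz = 1.00000 × 10^6 kHz.
0.2529 × 1.00000 × 10^6 ≈ 252900 kHz.

252900 kHz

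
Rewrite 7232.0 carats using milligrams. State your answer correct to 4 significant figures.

1 ct = 200.000 milligrams.
Then 7232.0 × 200.000 ≈ 1.446 × 10^6 mg.

1.446 × 10^6 mg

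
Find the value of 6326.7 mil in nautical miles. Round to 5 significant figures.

1 mil = 1.37149e-8 nmi.
6326.7 × 1.37149e-8 ≈ 8.6770e-5 nmi.

8.6770e-5 nmi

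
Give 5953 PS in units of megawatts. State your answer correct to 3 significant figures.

4.38 megawatts

1 PS = 0.000735499 megawatts.
5953 × 0.000735499 ≈ 4.38 MW.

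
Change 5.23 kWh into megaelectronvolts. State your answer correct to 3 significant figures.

1.18 × 10^20 megaelectronvolts

1 kilowatt-hour = 2.24694 × 10^19 megaelectronvolts.
5.23 × 2.24694 × 10^19 ≈ 1.18 × 10^20 MeV.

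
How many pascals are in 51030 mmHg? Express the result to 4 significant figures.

6.803 × 10^6 pascals

1 millimeter of mercury = 133.322 Pa.
Then 51030 × 133.322 ≈ 6.803 × 10^6 Pa.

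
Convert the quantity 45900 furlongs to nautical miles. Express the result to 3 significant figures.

4990 nautical miles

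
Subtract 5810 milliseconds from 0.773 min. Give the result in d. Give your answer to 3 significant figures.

0.000470 days

0.773 min = 0.000536806 d and 5810 ms = 6.72454e-5 d.
0.000536806 − 6.72454e-5 ≈ 0.000470 d.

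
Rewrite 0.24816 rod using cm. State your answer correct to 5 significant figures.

124.80 cm

1 rod = 502.920 cm.
Thus 0.24816 × 502.920 ≈ 124.80 cm.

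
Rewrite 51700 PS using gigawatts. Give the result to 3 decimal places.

1 PS = 7.35499 × 10^-7 gigawatts.
So 51700 × 7.35499 × 10^-7 ≈ 0.038 GW.

0.038 GW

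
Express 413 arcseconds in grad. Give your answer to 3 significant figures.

0.127 grad

1 arcsecond = 0.000308642 grad.
413 × 0.000308642 ≈ 0.127 grad.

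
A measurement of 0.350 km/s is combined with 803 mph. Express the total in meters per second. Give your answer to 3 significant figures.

709 m/s

0.350 km/s = 350.000 m/s and 803 mph = 358.973 m/s.
350.000 + 358.973 ≈ 709 m/s.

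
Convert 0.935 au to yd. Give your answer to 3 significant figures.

1.53 × 10^11 yd

1 astronomical unit = 1.63602 × 10^11 yd.
So 0.935 × 1.63602 × 10^11 ≈ 1.53 × 10^11 yd.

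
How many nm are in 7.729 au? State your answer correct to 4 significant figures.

1 astronomical unit = 1.49598 × 10^20 nm.
Thus 7.729 × 1.49598 × 10^20 ≈ 1.156 × 10^21 nm.

1.156 × 10^21 nm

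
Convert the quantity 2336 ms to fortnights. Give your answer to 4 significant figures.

1.931 × 10^-6 fortnight

1 millisecond = 8.26720 × 10^-10 fortnight.
So 2336 × 8.26720 × 10^-10 ≈ 1.931 × 10^-6 fortnight.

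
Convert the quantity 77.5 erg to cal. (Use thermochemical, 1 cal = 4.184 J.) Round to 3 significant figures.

1 erg = 2.39006 × 10^-8 cal.
Then 77.5 × 2.39006 × 10^-8 ≈ 1.85 × 10^-6 cal.

1.85 × 10^-6 calories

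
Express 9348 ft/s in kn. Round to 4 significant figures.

5539 knots

1 ft/s = 0.592484 knots.
9348 × 0.592484 ≈ 5539 kn.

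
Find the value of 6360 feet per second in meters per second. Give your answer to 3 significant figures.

1 foot per second = 0.304800 meters per second.
Thus 6360 × 0.304800 ≈ 1940 m/s.

1940 meters per second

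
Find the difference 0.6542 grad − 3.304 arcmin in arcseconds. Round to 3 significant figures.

1920 arcseconds

0.6542 grad = 2119.61 arcsec and 3.304 arcmin = 198.240 arcsec.
2119.61 − 198.240 ≈ 1920 arcsec.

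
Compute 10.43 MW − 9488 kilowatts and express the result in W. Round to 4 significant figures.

942000 W

10.43 MW = 1.04300 × 10^7 W and 9488 kW = 9.48800 × 10^6 W.
1.04300 × 10^7 − 9.48800 × 10^6 ≈ 942000 W.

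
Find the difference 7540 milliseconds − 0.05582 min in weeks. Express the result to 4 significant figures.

6.929 × 10^-6 weeks

7540 ms = 1.24669 × 10^-5 wk and 0.05582 min = 5.53770 × 10^-6 wk.
1.24669 × 10^-5 − 5.53770 × 10^-6 ≈ 6.929 × 10^-6 wk.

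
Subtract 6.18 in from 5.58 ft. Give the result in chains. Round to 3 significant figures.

0.0767 chain

5.58 ft = 0.0845455 chain and 6.18 in = 0.00780303 chain.
0.0845455 − 0.00780303 ≈ 0.0767 chain.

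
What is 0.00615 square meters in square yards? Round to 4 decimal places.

0.0074 yd²

1 m² = 1.19599 yd².
So 0.00615 × 1.19599 ≈ 0.0074 yd².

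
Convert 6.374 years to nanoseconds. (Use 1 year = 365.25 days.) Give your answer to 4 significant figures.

2.011 × 10^17 nanoseconds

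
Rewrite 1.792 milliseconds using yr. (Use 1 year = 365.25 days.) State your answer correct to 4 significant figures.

5.679 × 10^-11 yr

1 millisecond = 3.16881 × 10^-11 years.
1.792 × 3.16881 × 10^-11 ≈ 5.679 × 10^-11 yr.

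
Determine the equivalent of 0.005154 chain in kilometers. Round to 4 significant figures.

0.0001037 km

1 chain = 0.0201168 km.
0.005154 × 0.0201168 ≈ 0.0001037 km.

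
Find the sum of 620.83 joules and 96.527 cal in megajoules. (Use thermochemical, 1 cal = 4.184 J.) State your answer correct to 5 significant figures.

620.83 J = 0.000620830 MJ and 96.527 cal = 0.000403869 MJ.
0.000620830 + 0.000403869 ≈ 0.0010247 MJ.

0.0010247 megajoules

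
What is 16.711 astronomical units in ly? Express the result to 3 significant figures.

0.000264 ly

1 au = 1.58125e-5 ly.
So 16.711 × 1.58125e-5 ≈ 0.000264 ly.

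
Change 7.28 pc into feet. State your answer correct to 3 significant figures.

1 parsec = 1.01236 × 10^17 ft.
Then 7.28 × 1.01236 × 10^17 ≈ 7.37 × 10^17 ft.

7.37 × 10^17 ft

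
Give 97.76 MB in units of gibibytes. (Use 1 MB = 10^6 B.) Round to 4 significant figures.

1 megabyte = 0.000931323 GiB.
97.76 × 0.000931323 ≈ 0.09105 GiB.

0.09105 GiB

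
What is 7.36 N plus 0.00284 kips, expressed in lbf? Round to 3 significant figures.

4.49 lbf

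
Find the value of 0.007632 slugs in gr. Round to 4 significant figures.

1719 gr

1 slug = 225218 grains.
0.007632 × 225218 ≈ 1719 gr.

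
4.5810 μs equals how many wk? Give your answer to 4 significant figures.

7.574e-12 wk

1 μs = 1.65344e-12 weeks.
Then 4.5810 × 1.65344e-12 ≈ 7.574e-12 wk.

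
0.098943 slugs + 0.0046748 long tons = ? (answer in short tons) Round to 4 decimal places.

0.0068 short tons

0.098943 slug = 0.00159170 short ton and 0.0046748 long ton = 0.00523578 short ton.
0.00159170 + 0.00523578 ≈ 0.0068 short ton.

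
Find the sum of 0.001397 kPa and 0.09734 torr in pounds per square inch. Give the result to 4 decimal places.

0.0021 pounds per square inch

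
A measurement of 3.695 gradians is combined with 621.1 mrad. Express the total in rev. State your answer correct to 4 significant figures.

3.695 grad = 0.00923750 rev and 621.1 mrad = 0.0988511 rev.
0.00923750 + 0.0988511 ≈ 0.1081 rev.

0.1081 revolutions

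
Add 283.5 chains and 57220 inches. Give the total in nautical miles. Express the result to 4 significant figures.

3.864 nmi

283.5 chain = 3.07943 nmi and 57220 in = 0.784767 nmi.
3.07943 + 0.784767 ≈ 3.864 nmi.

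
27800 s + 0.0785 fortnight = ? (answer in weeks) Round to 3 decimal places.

27800 s = 0.0459656 wk and 0.0785 fortnight = 0.157000 wk.
0.0459656 + 0.157000 ≈ 0.203 wk.

0.203 weeks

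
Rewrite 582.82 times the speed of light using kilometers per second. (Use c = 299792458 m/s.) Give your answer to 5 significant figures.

1.7473 × 10^8 kilometers per second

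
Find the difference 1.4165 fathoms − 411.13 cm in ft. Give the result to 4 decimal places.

-4.9895 ft

1.4165 fathom = 8.49900 ft and 411.13 cm = 13.4885 ft.
8.49900 − 13.4885 ≈ -4.9895 ft.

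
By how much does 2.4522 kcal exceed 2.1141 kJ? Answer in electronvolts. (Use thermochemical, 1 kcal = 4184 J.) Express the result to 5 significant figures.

5.0843 × 10^22 eV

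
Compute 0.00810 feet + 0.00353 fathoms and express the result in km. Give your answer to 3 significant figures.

0.00810 ft = 2.46888e-6 km and 0.00353 fathom = 6.45566e-6 km.
2.46888e-6 + 6.45566e-6 ≈ 8.92e-6 km.

8.92e-6 km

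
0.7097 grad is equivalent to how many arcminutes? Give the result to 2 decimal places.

1 gradian = 54.0000 arcmin.
0.7097 × 54.0000 ≈ 38.32 arcmin.

38.32 arcmin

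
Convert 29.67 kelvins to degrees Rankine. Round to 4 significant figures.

53.41 degrees Rankine

°R = K × 9/5.
Applying the formula gives 53.41 °R.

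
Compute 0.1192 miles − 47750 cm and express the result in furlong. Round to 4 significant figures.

0.1192 mi = 0.953600 furlong and 47750 cm = 2.37364 furlong.
0.953600 − 2.37364 ≈ -1.420 furlong.

-1.420 furlongs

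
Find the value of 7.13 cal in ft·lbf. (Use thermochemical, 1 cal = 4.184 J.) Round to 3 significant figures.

22.0 foot-pounds

1 calorie = 3.08596 foot-pounds.
So 7.13 × 3.08596 ≈ 22.0 ft·lbf.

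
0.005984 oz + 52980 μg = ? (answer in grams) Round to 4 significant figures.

0.005984 oz = 0.169644 g and 52980 μg = 0.0529800 g.
0.169644 + 0.0529800 ≈ 0.2226 g.

0.2226 g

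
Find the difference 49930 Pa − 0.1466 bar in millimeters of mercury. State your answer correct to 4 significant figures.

264.5 mmHg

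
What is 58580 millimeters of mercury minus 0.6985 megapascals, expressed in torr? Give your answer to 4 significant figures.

58580 mmHg = 58580.0 torr and 0.6985 MPa = 5239.18 torr.
58580.0 − 5239.18 ≈ 53340 torr.

53340 torr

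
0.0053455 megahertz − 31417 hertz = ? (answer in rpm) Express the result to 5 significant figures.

-1.5643 × 10^6 rpm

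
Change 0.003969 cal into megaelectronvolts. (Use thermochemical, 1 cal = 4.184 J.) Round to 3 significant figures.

1.04 × 10^11 MeV

1 calorie = 2.61145 × 10^13 megaelectronvolts.
So 0.003969 × 2.61145 × 10^13 ≈ 1.04 × 10^11 MeV.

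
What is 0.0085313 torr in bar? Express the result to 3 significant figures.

1.14e-5 bar

1 torr = 0.00133322 bar.
So 0.0085313 × 0.00133322 ≈ 1.14e-5 bar.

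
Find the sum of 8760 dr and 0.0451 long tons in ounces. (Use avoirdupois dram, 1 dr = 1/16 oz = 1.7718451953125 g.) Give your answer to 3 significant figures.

8760 dr = 547.500 oz and 0.0451 long ton = 1616.38 oz.
547.500 + 1616.38 ≈ 2160 oz.

2160 ounces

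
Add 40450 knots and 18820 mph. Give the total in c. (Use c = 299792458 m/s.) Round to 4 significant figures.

9.748e-5 c

40450 kn = 6.94123e-5 c and 18820 mph = 2.80637e-5 c.
6.94123e-5 + 2.80637e-5 ≈ 9.748e-5 c.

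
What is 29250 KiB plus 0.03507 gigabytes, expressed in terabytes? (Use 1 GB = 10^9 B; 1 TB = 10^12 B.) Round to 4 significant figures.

6.502e-5 TB

29250 KiB = 2.99520e-5 TB and 0.03507 GB = 3.50700e-5 TB.
2.99520e-5 + 3.50700e-5 ≈ 6.502e-5 TB.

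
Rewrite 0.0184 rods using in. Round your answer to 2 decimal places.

1 rod = 198.000 in.
So 0.0184 × 198.000 ≈ 3.64 in.

3.64 inches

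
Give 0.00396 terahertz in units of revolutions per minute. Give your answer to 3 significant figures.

2.38 × 10^11 rpm

1 terahertz = 6.00000 × 10^13 rpm.
0.00396 × 6.00000 × 10^13 ≈ 2.38 × 10^11 rpm.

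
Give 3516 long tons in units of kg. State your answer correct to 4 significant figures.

3.572e+6 kg

1 long ton = 1016.05 kg.
3516 × 1016.05 ≈ 3.572e+6 kg.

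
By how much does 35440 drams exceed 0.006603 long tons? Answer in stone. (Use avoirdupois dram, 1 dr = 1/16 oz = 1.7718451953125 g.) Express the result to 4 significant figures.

8.832 st

35440 dr = 9.88839 st and 0.006603 long ton = 1.05648 st.
9.88839 − 1.05648 ≈ 8.832 st.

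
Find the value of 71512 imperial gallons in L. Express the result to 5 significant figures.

325100 liters

1 imp gal = 4.54609 L.
So 71512 × 4.54609 ≈ 325100 L.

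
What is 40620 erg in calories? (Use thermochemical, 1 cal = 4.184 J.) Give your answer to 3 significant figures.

0.000971 cal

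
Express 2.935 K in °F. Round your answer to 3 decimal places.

K = (°F + 459.67) × 5/9.
Applying the formula gives -454.387 °F.

-454.387 °F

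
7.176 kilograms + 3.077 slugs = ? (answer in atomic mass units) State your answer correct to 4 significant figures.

3.136e+28 atomic mass units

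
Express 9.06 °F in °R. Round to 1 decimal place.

468.7 degrees Rankine

°R = °F + 459.67.
Applying the formula gives 468.7 °R.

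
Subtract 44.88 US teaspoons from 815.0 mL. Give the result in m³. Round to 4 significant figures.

815.0 mL = 0.000815000 m³ and 44.88 US tsp = 0.000221210 m³.
0.000815000 − 0.000221210 ≈ 0.0005938 m³.

0.0005938 m³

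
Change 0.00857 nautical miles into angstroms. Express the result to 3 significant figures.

1 nautical mile = 1.85200 × 10^13 angstroms.
0.00857 × 1.85200 × 10^13 ≈ 1.59 × 10^11 Å.

1.59 × 10^11 Å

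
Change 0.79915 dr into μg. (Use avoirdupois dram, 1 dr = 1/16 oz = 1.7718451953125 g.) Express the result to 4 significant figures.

1.416e+6 μg

1 dram = 1.77185e+6 μg.
So 0.79915 × 1.77185e+6 ≈ 1.416e+6 μg.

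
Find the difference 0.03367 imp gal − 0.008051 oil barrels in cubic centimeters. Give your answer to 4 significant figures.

0.03367 imp gal = 153.067 cm³ and 0.008051 bbl = 1280.01 cm³.
153.067 − 1280.01 ≈ -1127 cm³.

-1127 cm³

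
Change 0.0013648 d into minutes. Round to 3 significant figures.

1.97 min

1 d = 1440.00 min.
So 0.0013648 × 1440.00 ≈ 1.97 min.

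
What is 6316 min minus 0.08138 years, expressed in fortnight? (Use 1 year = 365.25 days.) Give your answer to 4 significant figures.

-1.810 fortnight

6316 min = 0.313294 fortnight and 0.08138 yr = 2.12315 fortnight.
0.313294 − 2.12315 ≈ -1.810 fortnight.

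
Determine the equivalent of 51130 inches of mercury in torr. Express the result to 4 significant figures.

1.299e+6 torr

1 inHg = 25.4000 torr.
Thus 51130 × 25.4000 ≈ 1.299e+6 torr.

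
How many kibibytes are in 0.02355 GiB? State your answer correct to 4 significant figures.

24690 KiB

1 gibibyte = 1.04858e+6 kibibytes.
So 0.02355 × 1.04858e+6 ≈ 24690 KiB.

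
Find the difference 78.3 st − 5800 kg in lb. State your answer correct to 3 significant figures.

78.3 st = 1096.20 lb and 5800 kg = 12786.8 lb.
1096.20 − 12786.8 ≈ -11700 lb.

-11700 lb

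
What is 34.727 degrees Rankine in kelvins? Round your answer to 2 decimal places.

19.29 kelvins

°R = K × 9/5.
Applying the formula gives 19.29 K.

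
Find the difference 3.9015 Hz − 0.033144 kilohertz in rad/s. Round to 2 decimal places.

3.9015 Hz = 24.5138 rad/s and 0.033144 kHz = 208.250 rad/s.
24.5138 − 208.250 ≈ -183.74 rad/s.

-183.74 radians per second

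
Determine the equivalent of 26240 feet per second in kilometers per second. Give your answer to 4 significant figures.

7.998 kilometers per second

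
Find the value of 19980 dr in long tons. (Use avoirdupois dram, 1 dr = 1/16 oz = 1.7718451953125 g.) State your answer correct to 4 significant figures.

1 dr = 1.74386 × 10^-6 long tons.
Then 19980 × 1.74386 × 10^-6 ≈ 0.03484 long ton.

0.03484 long ton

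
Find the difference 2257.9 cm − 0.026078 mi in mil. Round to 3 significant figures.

2257.9 cm = 888937 mil and 0.026078 mi = 1.65230 × 10^6 mil.
888937 − 1.65230 × 10^6 ≈ -763000 mil.

-763000 mil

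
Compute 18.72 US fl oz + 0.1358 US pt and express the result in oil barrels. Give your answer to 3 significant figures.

18.72 US fl oz = 0.00348214 bbl and 0.1358 US pt = 0.000404167 bbl.
0.00348214 + 0.000404167 ≈ 0.00389 bbl.

0.00389 bbl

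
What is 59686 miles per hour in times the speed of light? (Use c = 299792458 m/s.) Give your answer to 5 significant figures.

1 mile per hour = 1.491165e-9 c.
Thus 59686 × 1.491165e-9 ≈ 8.9002e-5 c.

8.9002e-5 c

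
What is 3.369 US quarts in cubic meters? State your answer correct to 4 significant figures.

0.003188 m³

1 US quart = 0.000946353 m³.
3.369 × 0.000946353 ≈ 0.003188 m³.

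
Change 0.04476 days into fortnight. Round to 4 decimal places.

0.0032 fortnights

1 d = 0.0714286 fortnight.
Thus 0.04476 × 0.0714286 ≈ 0.0032 fortnight.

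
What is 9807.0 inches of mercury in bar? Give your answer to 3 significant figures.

1 inch of mercury = 0.0338639 bar.
Thus 9807.0 × 0.0338639 ≈ 332 bar.

332 bar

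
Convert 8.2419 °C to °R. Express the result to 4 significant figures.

506.5 °R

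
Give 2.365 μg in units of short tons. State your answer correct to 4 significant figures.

2.607e-12 short tons

1 μg = 1.10231e-12 short tons.
So 2.365 × 1.10231e-12 ≈ 2.607e-12 short ton.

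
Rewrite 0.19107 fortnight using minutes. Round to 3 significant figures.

3850 min

1 fortnight = 20160.0 min.
0.19107 × 20160.0 ≈ 3850 min.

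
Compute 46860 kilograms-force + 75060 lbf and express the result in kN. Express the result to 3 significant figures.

46860 kgf = 459.540 kN and 75060 lbf = 333.884 kN.
459.540 + 333.884 ≈ 793 kN.

793 kN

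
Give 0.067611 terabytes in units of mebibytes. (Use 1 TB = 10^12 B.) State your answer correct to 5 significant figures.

64479 MiB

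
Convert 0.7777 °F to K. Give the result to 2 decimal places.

K = (°F + 459.67) × 5/9.
Applying the formula gives 255.80 K.

255.80 kelvins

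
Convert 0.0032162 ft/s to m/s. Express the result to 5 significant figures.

0.00098030 m/s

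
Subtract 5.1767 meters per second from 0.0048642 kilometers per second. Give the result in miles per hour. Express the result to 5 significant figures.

-0.69904 mph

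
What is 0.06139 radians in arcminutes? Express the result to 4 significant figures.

211.0 arcminutes

1 rad = 3437.75 arcminutes.
Thus 0.06139 × 3437.75 ≈ 211.0 arcmin.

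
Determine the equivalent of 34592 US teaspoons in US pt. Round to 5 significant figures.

1 US teaspoon = 0.0104167 US pt.
Then 34592 × 0.0104167 ≈ 360.33 US pt.

360.33 US pt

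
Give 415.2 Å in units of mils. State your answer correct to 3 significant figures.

0.00163 mil

1 angstrom = 3.93701e-6 mils.
Then 415.2 × 3.93701e-6 ≈ 0.00163 mil.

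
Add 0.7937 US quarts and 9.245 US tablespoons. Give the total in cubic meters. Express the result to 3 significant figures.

0.000888 cubic meters

0.7937 US qt = 0.000751120 m³ and 9.245 US tbsp = 0.000136704 m³.
0.000751120 + 0.000136704 ≈ 0.000888 m³.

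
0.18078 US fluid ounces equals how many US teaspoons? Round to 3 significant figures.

1.08 US teaspoons

1 US fl oz = 6.00000 US teaspoons.
Then 0.18078 × 6.00000 ≈ 1.08 US tsp.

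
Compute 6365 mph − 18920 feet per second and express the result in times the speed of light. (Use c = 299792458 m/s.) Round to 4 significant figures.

-9.745 × 10^-6 times the speed of light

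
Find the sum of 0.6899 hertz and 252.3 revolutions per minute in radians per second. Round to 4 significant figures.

30.76 rad/s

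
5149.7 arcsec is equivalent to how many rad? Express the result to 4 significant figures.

0.02497 rad

1 arcsec = 4.84814e-6 radians.
Thus 5149.7 × 4.84814e-6 ≈ 0.02497 rad.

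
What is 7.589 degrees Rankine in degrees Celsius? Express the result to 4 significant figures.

-268.9 degrees Celsius

°R = (°C + 273.15) × 9/5.
Applying the formula gives -268.9 °C.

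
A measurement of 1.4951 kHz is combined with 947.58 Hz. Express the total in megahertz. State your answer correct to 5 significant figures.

1.4951 kHz = 0.00149510 MHz and 947.58 Hz = 0.000947580 MHz.
0.00149510 + 0.000947580 ≈ 0.0024427 MHz.

0.0024427 MHz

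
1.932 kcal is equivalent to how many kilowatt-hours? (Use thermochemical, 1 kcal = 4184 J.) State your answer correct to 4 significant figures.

0.002245 kilowatt-hours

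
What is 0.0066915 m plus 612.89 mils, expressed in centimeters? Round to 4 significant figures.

0.0066915 m = 0.669150 cm and 612.89 mil = 1.55674 cm.
0.669150 + 1.55674 ≈ 2.226 cm.

2.226 centimeters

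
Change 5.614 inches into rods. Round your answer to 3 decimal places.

0.028 rod

1 inch = 0.00505051 rod.
Thus 5.614 × 0.00505051 ≈ 0.028 rod.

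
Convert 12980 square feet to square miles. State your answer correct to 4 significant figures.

1 square foot = 3.58701 × 10^-8 square miles.
So 12980 × 3.58701 × 10^-8 ≈ 0.0004656 mi².

0.0004656 square miles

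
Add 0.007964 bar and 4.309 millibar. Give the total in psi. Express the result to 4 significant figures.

0.1780 psi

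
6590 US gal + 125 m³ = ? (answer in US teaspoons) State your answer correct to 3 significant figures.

6590 US gal = 5.06112e+6 US tsp and 125 m³ = 2.53605e+7 US tsp.
5.06112e+6 + 2.53605e+7 ≈ 3.04e+7 US tsp.

3.04e+7 US tsp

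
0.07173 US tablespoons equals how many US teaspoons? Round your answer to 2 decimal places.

1 US tbsp = 3.00000 US tsp.
Thus 0.07173 × 3.00000 ≈ 0.22 US tsp.

0.22 US tsp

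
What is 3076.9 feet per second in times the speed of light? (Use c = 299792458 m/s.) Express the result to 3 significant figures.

1 ft/s = 1.01670e-9 times the speed of light.
Thus 3076.9 × 1.01670e-9 ≈ 3.13e-6 c.

3.13e-6 c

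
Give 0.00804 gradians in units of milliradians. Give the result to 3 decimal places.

1 gradian = 15.7080 mrad.
0.00804 × 15.7080 ≈ 0.126 mrad.

0.126 mrad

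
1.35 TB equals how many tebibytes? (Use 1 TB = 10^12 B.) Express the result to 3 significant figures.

1 terabyte = 0.909495 TiB.
Thus 1.35 × 0.909495 ≈ 1.23 TiB.

1.23 TiB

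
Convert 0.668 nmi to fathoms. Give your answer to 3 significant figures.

676 fathom

1 nmi = 1012.69 fathoms.
Thus 0.668 × 1012.69 ≈ 676 fathom.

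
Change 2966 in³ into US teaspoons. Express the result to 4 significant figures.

1 in³ = 3.32468 US teaspoons.
2966 × 3.32468 ≈ 9861 US tsp.

9861 US teaspoons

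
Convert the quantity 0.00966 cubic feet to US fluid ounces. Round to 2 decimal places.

9.25 US fluid ounces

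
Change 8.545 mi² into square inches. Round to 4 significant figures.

3.430e+10 in²

1 mi² = 4.01449e+9 in².
Then 8.545 × 4.01449e+9 ≈ 3.430e+10 in².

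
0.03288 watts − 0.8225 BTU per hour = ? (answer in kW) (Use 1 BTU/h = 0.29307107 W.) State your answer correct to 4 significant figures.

0.03288 W = 3.28800e-5 kW and 0.8225 BTU/h = 0.000241051 kW.
3.28800e-5 − 0.000241051 ≈ -0.0002082 kW.

-0.0002082 kilowatts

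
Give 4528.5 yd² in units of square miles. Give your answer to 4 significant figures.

0.001462 mi²

1 square yard = 3.22831 × 10^-7 mi².
So 4528.5 × 3.22831 × 10^-7 ≈ 0.001462 mi².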